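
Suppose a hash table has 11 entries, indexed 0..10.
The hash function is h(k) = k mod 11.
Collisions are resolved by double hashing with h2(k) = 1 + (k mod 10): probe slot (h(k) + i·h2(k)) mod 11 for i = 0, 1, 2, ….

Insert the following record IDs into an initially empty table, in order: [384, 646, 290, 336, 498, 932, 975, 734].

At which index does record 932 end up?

0

384: h=10 => slot 10
646: h=8 => slot 8
290: h=4 => slot 4
336: h=6 => slot 6
498: h=3 => slot 3
932: h=8, h2=3, probe 8,0 => slot 0
975: h=7 => slot 7
734: h=8, h2=5, probe 8,2 => slot 2
Table: [932, —, 734, 498, 290, —, 336, 975, 646, —, 384]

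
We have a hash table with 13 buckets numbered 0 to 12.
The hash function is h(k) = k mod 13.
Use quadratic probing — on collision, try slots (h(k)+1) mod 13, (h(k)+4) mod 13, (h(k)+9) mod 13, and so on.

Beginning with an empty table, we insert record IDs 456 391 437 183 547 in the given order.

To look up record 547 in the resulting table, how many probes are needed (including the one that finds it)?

4

Insert 456: h=1, slot 1 empty => index 1.
Insert 391: h=1, slot 1 occupied => index 2.
Insert 437: h=8, slot 8 empty => index 8.
Insert 183: h=1, slots 1,2 occupied => index 5.
Insert 547: h=1, slots 1,2,5 occupied => index 10.
Table: [∅, 456, 391, ∅, ∅, 183, ∅, ∅, 437, ∅, 547, ∅, ∅]
Lookup 547: h=1, probe 1,2,5,10 → found at 10.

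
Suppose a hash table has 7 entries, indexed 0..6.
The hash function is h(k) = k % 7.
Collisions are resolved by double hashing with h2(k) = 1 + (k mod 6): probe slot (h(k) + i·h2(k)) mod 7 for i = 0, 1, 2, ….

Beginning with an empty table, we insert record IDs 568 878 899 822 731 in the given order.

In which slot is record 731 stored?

Insert 568: h=1, slot 1 empty -> index 1.
Insert 878: h=3, slot 3 empty -> index 3.
Insert 899: h=3, h2=6, slot 3 occupied -> index 2.
Insert 822: h=3, h2=1, slot 3 occupied -> index 4.
Insert 731: h=3, h2=6, slots 3,2,1 occupied -> index 0.
Table: [731, 568, 899, 878, 822, ., .]

0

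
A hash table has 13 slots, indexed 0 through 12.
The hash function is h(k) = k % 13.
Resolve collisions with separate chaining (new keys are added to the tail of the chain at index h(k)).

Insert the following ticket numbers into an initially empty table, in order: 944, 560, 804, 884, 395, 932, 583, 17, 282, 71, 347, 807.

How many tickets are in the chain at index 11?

944 -> bucket 8
560 -> bucket 1
804 -> bucket 11
884 -> bucket 0
395 -> bucket 5
932 -> bucket 9
583 -> bucket 11 (collision)
17 -> bucket 4
282 -> bucket 9 (collision)
71 -> bucket 6
347 -> bucket 9 (collision)
807 -> bucket 1 (collision)
Final buckets:
0: 884
1: 560 -> 807
2: _
3: _
4: 17
5: 395
6: 71
7: _
8: 944
9: 932 -> 282 -> 347
10: _
11: 804 -> 583
12: _

2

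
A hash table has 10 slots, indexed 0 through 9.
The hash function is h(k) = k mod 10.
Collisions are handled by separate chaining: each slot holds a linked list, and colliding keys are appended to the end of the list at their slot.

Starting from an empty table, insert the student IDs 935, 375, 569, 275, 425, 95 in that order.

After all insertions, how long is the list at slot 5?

935 → bucket 5
375 → bucket 5 (collision)
569 → bucket 9
275 → bucket 5 (collision)
425 → bucket 5 (collision)
95 → bucket 5 (collision)
Final buckets:
0: -
1: -
2: -
3: -
4: -
5: 935 -> 375 -> 275 -> 425 -> 95
6: -
7: -
8: -
9: 569

5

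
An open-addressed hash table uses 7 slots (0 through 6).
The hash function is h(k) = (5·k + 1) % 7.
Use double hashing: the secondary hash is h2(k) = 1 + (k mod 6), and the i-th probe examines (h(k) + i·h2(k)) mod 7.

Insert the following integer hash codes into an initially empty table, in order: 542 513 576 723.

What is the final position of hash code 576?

5

542: h=2 -> slot 2
513: h=4 -> slot 4
576: h=4, h2=1, probe 4,5 -> slot 5
723: h=4, h2=4, probe 4,1 -> slot 1
Table: [., 723, 542, ., 513, 576, .]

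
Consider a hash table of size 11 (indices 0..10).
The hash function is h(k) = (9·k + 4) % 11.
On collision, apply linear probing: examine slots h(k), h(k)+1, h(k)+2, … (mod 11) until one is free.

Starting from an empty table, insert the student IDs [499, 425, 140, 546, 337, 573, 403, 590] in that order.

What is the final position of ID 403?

499 hashes to 7; slot 7 is free -> place at 7.
425 hashes to 1; slot 1 is free -> place at 1.
140 hashes to 10; slot 10 is free -> place at 10.
546 hashes to 1; 1 taken -> place at 2.
337 hashes to 1; 1,2 taken -> place at 3.
573 hashes to 2; 2,3 taken -> place at 4.
403 hashes to 1; 1,2,3,4 taken -> place at 5.
590 hashes to 1; 1,2,3,4,5 taken -> place at 6.
Table: [., 425, 546, 337, 573, 403, 590, 499, ., ., 140]

5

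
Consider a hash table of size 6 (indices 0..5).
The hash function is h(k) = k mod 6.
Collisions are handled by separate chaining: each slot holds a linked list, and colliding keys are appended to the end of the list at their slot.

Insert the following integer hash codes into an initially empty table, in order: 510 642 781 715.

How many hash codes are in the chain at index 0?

Insert 510: h=0, bucket 0 empty → new chain.
Insert 642: h=0, bucket 0 nonempty → append to chain.
Insert 781: h=1, bucket 1 empty → new chain.
Insert 715: h=1, bucket 1 nonempty → append to chain.
Final buckets:
0: 510 -> 642
1: 781 -> 715
2: ∅
3: ∅
4: ∅
5: ∅

2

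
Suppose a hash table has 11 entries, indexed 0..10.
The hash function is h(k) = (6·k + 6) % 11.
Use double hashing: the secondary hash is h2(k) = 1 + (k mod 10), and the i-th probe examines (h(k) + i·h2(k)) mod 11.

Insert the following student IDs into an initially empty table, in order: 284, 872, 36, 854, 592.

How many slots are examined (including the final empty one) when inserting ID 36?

Insert 284: h=5, slot 5 empty => index 5.
Insert 872: h=2, slot 2 empty => index 2.
Insert 36: h=2, h2=7, slot 2 occupied => index 9.
Insert 854: h=4, slot 4 empty => index 4.
Insert 592: h=5, h2=3, slot 5 occupied => index 8.
Table: [., ., 872, ., 854, 284, ., ., 592, 36, .]

2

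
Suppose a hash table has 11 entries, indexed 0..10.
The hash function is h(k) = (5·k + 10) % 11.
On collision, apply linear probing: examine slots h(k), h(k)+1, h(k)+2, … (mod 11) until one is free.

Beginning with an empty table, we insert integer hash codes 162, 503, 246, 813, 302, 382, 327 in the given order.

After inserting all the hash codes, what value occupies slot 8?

162 hashes to 6; slot 6 is free → place at 6.
503 hashes to 6; 6 taken → place at 7.
246 hashes to 8; slot 8 is free → place at 8.
813 hashes to 5; slot 5 is free → place at 5.
302 hashes to 2; slot 2 is free → place at 2.
382 hashes to 6; 6,7,8 taken → place at 9.
327 hashes to 6; 6,7,8,9 taken → place at 10.
Table: [-, -, 302, -, -, 813, 162, 503, 246, 382, 327]

246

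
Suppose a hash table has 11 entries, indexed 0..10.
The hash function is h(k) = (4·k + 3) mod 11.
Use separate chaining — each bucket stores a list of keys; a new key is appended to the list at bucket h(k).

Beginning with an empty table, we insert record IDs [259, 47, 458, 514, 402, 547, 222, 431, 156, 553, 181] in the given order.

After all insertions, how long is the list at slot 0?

3

259 → bucket 5
47 → bucket 4
458 → bucket 9
514 → bucket 2
402 → bucket 5 (collision)
547 → bucket 2 (collision)
222 → bucket 0
431 → bucket 0 (collision)
156 → bucket 0 (collision)
553 → bucket 4 (collision)
181 → bucket 1
Final buckets:
0: 222 -> 431 -> 156
1: 181
2: 514 -> 547
3: -
4: 47 -> 553
5: 259 -> 402
6: -
7: -
8: -
9: 458
10: -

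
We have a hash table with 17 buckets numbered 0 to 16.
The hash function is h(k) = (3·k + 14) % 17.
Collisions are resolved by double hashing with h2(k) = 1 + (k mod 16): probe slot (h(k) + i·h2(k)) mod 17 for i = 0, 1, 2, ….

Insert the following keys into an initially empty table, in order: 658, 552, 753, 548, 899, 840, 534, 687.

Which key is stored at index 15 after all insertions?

658: h=16 → slot 16
552: h=4 → slot 4
753: h=12 → slot 12
548: h=9 → slot 9
899: h=8 → slot 8
840: h=1 → slot 1
534: h=1, h2=7, probe 1,8,15 → slot 15
687: h=1, h2=16, probe 1,0 → slot 0
Table: [687, 840, —, —, 552, —, —, —, 899, 548, —, —, 753, —, —, 534, 658]

534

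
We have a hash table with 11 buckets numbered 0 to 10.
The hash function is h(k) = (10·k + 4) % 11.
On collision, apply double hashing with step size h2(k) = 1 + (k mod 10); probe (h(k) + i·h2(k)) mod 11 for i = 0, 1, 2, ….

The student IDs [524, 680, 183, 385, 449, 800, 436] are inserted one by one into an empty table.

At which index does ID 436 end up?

524 hashes to 8; slot 8 is free => place at 8.
680 hashes to 6; slot 6 is free => place at 6.
183 hashes to 8, h2=4; 8 taken => place at 1.
385 hashes to 4; slot 4 is free => place at 4.
449 hashes to 6, h2=10; 6 taken => place at 5.
800 hashes to 7; slot 7 is free => place at 7.
436 hashes to 8, h2=7; 8,4 taken => place at 0.
Table: [436, 183, —, —, 385, 449, 680, 800, 524, —, —]

0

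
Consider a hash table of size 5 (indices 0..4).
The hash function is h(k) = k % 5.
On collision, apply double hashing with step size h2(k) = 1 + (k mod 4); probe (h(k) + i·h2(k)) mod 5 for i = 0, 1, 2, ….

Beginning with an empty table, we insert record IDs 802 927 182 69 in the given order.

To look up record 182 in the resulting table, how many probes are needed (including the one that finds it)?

802: h=2 => slot 2
927: h=2, h2=4, probe 2,1 => slot 1
182: h=2, h2=3, probe 2,0 => slot 0
69: h=4 => slot 4
Table: [182, 927, 802, —, 69]
Lookup 182: h=2, h2=3, probe 2,0 → found at 0.

2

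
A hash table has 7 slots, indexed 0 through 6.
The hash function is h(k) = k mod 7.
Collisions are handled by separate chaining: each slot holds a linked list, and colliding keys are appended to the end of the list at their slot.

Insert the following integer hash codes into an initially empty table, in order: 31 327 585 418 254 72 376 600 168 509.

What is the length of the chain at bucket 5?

5

31 → bucket 3
327 → bucket 5
585 → bucket 4
418 → bucket 5 (collision)
254 → bucket 2
72 → bucket 2 (collision)
376 → bucket 5 (collision)
600 → bucket 5 (collision)
168 → bucket 0
509 → bucket 5 (collision)
Final buckets:
0: 168
1: .
2: 254 -> 72
3: 31
4: 585
5: 327 -> 418 -> 376 -> 600 -> 509
6: .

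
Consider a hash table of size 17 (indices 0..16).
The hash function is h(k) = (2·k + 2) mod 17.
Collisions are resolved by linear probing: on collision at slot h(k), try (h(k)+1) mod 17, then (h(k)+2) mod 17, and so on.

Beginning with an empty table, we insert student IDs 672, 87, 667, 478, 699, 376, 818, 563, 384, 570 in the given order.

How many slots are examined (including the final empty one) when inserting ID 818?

6

Insert 672: h=3, slot 3 empty -> index 3.
Insert 87: h=6, slot 6 empty -> index 6.
Insert 667: h=10, slot 10 empty -> index 10.
Insert 478: h=6, slot 6 occupied -> index 7.
Insert 699: h=6, slots 6,7 occupied -> index 8.
Insert 376: h=6, slots 6,7,8 occupied -> index 9.
Insert 818: h=6, slots 6,7,8,9,10 occupied -> index 11.
Insert 563: h=6, slots 6,7,8,9,10,11 occupied -> index 12.
Insert 384: h=5, slot 5 empty -> index 5.
Insert 570: h=3, slot 3 occupied -> index 4.
Table: [., ., ., 672, 570, 384, 87, 478, 699, 376, 667, 818, 563, ., ., ., .]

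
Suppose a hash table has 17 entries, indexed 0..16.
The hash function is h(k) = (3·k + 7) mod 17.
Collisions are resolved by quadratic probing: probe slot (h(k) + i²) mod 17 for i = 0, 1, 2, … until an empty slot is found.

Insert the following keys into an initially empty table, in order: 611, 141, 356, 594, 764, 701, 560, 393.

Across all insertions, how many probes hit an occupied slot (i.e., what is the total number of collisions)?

15

611: h=4 → slot 4
141: h=5 → slot 5
356: h=4, probe 4,5,8 → slot 8
594: h=4, probe 4,5,8,13 → slot 13
764: h=4, probe 4,5,8,13,3 → slot 3
701: h=2 → slot 2
560: h=4, probe 4,5,8,13,3,12 → slot 12
393: h=13, probe 13,14 → slot 14
Table: [_, _, 701, 764, 611, 141, _, _, 356, _, _, _, 560, 594, 393, _, _]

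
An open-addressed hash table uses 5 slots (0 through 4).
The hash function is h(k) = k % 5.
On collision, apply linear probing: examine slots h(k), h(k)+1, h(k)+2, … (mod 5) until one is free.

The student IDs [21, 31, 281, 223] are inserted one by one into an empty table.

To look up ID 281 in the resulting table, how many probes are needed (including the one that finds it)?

Insert 21: h=1, slot 1 empty -> index 1.
Insert 31: h=1, slot 1 occupied -> index 2.
Insert 281: h=1, slots 1,2 occupied -> index 3.
Insert 223: h=3, slot 3 occupied -> index 4.
Table: [., 21, 31, 281, 223]
Lookup 281: h=1, probe 1,2,3 → found at 3.

3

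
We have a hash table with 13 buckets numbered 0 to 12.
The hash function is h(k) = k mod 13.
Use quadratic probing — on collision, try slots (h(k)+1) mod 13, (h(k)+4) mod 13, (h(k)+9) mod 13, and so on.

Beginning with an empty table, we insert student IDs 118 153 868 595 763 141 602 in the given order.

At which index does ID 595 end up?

Insert 118: h=1, slot 1 empty => index 1.
Insert 153: h=10, slot 10 empty => index 10.
Insert 868: h=10, slot 10 occupied => index 11.
Insert 595: h=10, slots 10,11,1 occupied => index 6.
Insert 763: h=9, slot 9 empty => index 9.
Insert 141: h=11, slot 11 occupied => index 12.
Insert 602: h=4, slot 4 empty => index 4.
Table: [—, 118, —, —, 602, —, 595, —, —, 763, 153, 868, 141]

6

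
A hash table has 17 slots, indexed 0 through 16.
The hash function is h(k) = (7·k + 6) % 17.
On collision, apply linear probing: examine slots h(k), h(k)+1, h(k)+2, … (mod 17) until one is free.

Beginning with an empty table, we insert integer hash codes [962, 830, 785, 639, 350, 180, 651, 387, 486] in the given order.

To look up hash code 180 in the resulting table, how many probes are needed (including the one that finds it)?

5

Insert 962: h=8, slot 8 empty => index 8.
Insert 830: h=2, slot 2 empty => index 2.
Insert 785: h=10, slot 10 empty => index 10.
Insert 639: h=8, slot 8 occupied => index 9.
Insert 350: h=8, slots 8,9,10 occupied => index 11.
Insert 180: h=8, slots 8,9,10,11 occupied => index 12.
Insert 651: h=7, slot 7 empty => index 7.
Insert 387: h=12, slot 12 occupied => index 13.
Insert 486: h=8, slots 8,9,10,11,12,13 occupied => index 14.
Table: [., ., 830, ., ., ., ., 651, 962, 639, 785, 350, 180, 387, 486, ., .]
Lookup 180: h=8, probe 8,9,10,11,12 → found at 12.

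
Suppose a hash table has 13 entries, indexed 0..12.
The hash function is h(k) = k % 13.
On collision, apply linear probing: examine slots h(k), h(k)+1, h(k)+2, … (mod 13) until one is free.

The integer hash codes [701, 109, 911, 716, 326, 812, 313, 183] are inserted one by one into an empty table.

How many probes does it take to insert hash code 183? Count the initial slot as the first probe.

7

701 hashes to 12; slot 12 is free -> place at 12.
109 hashes to 5; slot 5 is free -> place at 5.
911 hashes to 1; slot 1 is free -> place at 1.
716 hashes to 1; 1 taken -> place at 2.
326 hashes to 1; 1,2 taken -> place at 3.
812 hashes to 6; slot 6 is free -> place at 6.
313 hashes to 1; 1,2,3 taken -> place at 4.
183 hashes to 1; 1,2,3,4,5,6 taken -> place at 7.
Table: [., 911, 716, 326, 313, 109, 812, 183, ., ., ., ., 701]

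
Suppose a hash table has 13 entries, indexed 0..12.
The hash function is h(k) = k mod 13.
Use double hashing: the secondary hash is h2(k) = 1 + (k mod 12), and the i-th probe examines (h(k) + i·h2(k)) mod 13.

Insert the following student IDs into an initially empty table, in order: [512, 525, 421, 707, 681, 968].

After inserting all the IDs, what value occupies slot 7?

Insert 512: h=5, slot 5 empty => index 5.
Insert 525: h=5, h2=10, slot 5 occupied => index 2.
Insert 421: h=5, h2=2, slot 5 occupied => index 7.
Insert 707: h=5, h2=12, slot 5 occupied => index 4.
Insert 681: h=5, h2=10, slots 5,2 occupied => index 12.
Insert 968: h=6, slot 6 empty => index 6.
Table: [., ., 525, ., 707, 512, 968, 421, ., ., ., ., 681]

421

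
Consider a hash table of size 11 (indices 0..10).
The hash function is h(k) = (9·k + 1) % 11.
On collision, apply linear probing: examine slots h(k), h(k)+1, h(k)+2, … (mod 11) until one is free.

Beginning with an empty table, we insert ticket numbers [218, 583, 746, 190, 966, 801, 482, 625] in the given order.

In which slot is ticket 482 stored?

218 hashes to 5; slot 5 is free => place at 5.
583 hashes to 1; slot 1 is free => place at 1.
746 hashes to 5; 5 taken => place at 6.
190 hashes to 6; 6 taken => place at 7.
966 hashes to 5; 5,6,7 taken => place at 8.
801 hashes to 5; 5,6,7,8 taken => place at 9.
482 hashes to 5; 5,6,7,8,9 taken => place at 10.
625 hashes to 5; 5,6,7,8,9,10 taken => place at 0.
Table: [625, 583, _, _, _, 218, 746, 190, 966, 801, 482]

10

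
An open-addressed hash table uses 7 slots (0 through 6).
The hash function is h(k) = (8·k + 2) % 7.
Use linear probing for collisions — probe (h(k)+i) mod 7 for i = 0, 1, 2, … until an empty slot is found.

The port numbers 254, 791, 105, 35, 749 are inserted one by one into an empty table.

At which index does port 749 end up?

6

254 hashes to 4; slot 4 is free => place at 4.
791 hashes to 2; slot 2 is free => place at 2.
105 hashes to 2; 2 taken => place at 3.
35 hashes to 2; 2,3,4 taken => place at 5.
749 hashes to 2; 2,3,4,5 taken => place at 6.
Table: [_, _, 791, 105, 254, 35, 749]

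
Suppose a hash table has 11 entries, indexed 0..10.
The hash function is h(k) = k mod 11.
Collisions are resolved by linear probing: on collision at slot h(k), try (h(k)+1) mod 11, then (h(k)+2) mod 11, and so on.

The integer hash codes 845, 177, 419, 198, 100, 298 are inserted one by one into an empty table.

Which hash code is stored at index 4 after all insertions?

Insert 845: h=9, slot 9 empty -> index 9.
Insert 177: h=1, slot 1 empty -> index 1.
Insert 419: h=1, slot 1 occupied -> index 2.
Insert 198: h=0, slot 0 empty -> index 0.
Insert 100: h=1, slots 1,2 occupied -> index 3.
Insert 298: h=1, slots 1,2,3 occupied -> index 4.
Table: [198, 177, 419, 100, 298, ∅, ∅, ∅, ∅, 845, ∅]

298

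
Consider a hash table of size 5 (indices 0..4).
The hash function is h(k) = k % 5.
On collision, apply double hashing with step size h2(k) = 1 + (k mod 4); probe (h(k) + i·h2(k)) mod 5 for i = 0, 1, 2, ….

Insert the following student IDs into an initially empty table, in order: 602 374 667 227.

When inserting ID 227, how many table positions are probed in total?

602 hashes to 2; slot 2 is free → place at 2.
374 hashes to 4; slot 4 is free → place at 4.
667 hashes to 2, h2=4; 2 taken → place at 1.
227 hashes to 2, h2=4; 2,1 taken → place at 0.
Table: [227, 667, 602, -, 374]

3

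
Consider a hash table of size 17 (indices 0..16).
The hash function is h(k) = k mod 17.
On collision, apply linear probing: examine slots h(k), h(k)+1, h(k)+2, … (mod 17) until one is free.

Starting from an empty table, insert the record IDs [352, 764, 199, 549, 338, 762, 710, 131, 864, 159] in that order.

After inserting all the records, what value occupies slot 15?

338

352: h=12 → slot 12
764: h=16 → slot 16
199: h=12, probe 12,13 → slot 13
549: h=5 → slot 5
338: h=15 → slot 15
762: h=14 → slot 14
710: h=13, probe 13,14,15,16,0 → slot 0
131: h=12, probe 12,13,14,15,16,0,1 → slot 1
864: h=14, probe 14,15,16,0,1,2 → slot 2
159: h=6 → slot 6
Table: [710, 131, 864, ∅, ∅, 549, 159, ∅, ∅, ∅, ∅, ∅, 352, 199, 762, 338, 764]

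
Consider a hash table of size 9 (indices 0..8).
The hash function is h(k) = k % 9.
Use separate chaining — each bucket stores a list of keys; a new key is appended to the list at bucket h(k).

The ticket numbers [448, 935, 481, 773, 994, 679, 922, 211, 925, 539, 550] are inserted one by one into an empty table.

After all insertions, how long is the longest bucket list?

Insert 448: h=7, bucket 7 empty → new chain.
Insert 935: h=8, bucket 8 empty → new chain.
Insert 481: h=4, bucket 4 empty → new chain.
Insert 773: h=8, bucket 8 nonempty → append to chain.
Insert 994: h=4, bucket 4 nonempty → append to chain.
Insert 679: h=4, bucket 4 nonempty → append to chain.
Insert 922: h=4, bucket 4 nonempty → append to chain.
Insert 211: h=4, bucket 4 nonempty → append to chain.
Insert 925: h=7, bucket 7 nonempty → append to chain.
Insert 539: h=8, bucket 8 nonempty → append to chain.
Insert 550: h=1, bucket 1 empty → new chain.
Final buckets:
0: .
1: 550
2: .
3: .
4: 481 -> 994 -> 679 -> 922 -> 211
5: .
6: .
7: 448 -> 925
8: 935 -> 773 -> 539

5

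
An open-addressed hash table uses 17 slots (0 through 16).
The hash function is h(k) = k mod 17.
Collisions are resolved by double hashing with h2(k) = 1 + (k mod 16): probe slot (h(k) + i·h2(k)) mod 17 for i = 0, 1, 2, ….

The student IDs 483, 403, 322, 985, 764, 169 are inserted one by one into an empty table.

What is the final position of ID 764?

483: h=7 => slot 7
403: h=12 => slot 12
322: h=16 => slot 16
985: h=16, h2=10, probe 16,9 => slot 9
764: h=16, h2=13, probe 16,12,8 => slot 8
169: h=16, h2=10, probe 16,9,2 => slot 2
Table: [∅, ∅, 169, ∅, ∅, ∅, ∅, 483, 764, 985, ∅, ∅, 403, ∅, ∅, ∅, 322]

8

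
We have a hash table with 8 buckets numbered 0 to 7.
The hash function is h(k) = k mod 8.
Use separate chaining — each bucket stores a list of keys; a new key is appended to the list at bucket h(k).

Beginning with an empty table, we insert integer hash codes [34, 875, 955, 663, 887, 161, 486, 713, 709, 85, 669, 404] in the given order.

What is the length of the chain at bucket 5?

34 → bucket 2
875 → bucket 3
955 → bucket 3 (collision)
663 → bucket 7
887 → bucket 7 (collision)
161 → bucket 1
486 → bucket 6
713 → bucket 1 (collision)
709 → bucket 5
85 → bucket 5 (collision)
669 → bucket 5 (collision)
404 → bucket 4
Final buckets:
0: _
1: 161 -> 713
2: 34
3: 875 -> 955
4: 404
5: 709 -> 85 -> 669
6: 486
7: 663 -> 887

3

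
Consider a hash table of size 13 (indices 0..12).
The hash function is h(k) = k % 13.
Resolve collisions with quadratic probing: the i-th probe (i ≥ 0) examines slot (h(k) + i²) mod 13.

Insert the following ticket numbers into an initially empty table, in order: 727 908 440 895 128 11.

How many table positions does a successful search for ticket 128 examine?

5

727: h=12 => slot 12
908: h=11 => slot 11
440: h=11, probe 11,12,2 => slot 2
895: h=11, probe 11,12,2,7 => slot 7
128: h=11, probe 11,12,2,7,1 => slot 1
11: h=11, probe 11,12,2,7,1,10 => slot 10
Table: [—, 128, 440, —, —, —, —, 895, —, —, 11, 908, 727]
Lookup 128: h=11, probe 11,12,2,7,1 → found at 1.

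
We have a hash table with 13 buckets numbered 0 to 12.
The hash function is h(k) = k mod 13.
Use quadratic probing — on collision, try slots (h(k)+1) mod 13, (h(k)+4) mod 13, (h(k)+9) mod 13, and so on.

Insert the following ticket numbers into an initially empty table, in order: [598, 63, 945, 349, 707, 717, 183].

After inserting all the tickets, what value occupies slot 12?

349

598 hashes to 0; slot 0 is free => place at 0.
63 hashes to 11; slot 11 is free => place at 11.
945 hashes to 9; slot 9 is free => place at 9.
349 hashes to 11; 11 taken => place at 12.
707 hashes to 5; slot 5 is free => place at 5.
717 hashes to 2; slot 2 is free => place at 2.
183 hashes to 1; slot 1 is free => place at 1.
Table: [598, 183, 717, ., ., 707, ., ., ., 945, ., 63, 349]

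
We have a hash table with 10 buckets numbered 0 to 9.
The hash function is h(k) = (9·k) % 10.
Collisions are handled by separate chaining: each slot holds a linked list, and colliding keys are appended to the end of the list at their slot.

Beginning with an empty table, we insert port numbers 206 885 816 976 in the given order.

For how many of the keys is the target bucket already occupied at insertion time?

2

206 -> bucket 4
885 -> bucket 5
816 -> bucket 4 (collision)
976 -> bucket 4 (collision)
Final buckets:
0: _
1: _
2: _
3: _
4: 206 -> 816 -> 976
5: 885
6: _
7: _
8: _
9: _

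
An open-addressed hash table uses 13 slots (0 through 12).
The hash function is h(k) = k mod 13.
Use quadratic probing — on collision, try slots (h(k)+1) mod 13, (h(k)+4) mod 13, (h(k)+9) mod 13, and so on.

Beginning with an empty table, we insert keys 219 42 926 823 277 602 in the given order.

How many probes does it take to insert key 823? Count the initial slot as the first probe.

2

219 hashes to 11; slot 11 is free → place at 11.
42 hashes to 3; slot 3 is free → place at 3.
926 hashes to 3; 3 taken → place at 4.
823 hashes to 4; 4 taken → place at 5.
277 hashes to 4; 4,5 taken → place at 8.
602 hashes to 4; 4,5,8 taken → place at 0.
Table: [602, -, -, 42, 926, 823, -, -, 277, -, -, 219, -]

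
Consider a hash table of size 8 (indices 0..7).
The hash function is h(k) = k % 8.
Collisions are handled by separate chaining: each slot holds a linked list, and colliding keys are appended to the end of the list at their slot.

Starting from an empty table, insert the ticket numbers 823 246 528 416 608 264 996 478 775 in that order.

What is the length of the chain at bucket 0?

Insert 823: h=7, bucket 7 empty → new chain.
Insert 246: h=6, bucket 6 empty → new chain.
Insert 528: h=0, bucket 0 empty → new chain.
Insert 416: h=0, bucket 0 nonempty → append to chain.
Insert 608: h=0, bucket 0 nonempty → append to chain.
Insert 264: h=0, bucket 0 nonempty → append to chain.
Insert 996: h=4, bucket 4 empty → new chain.
Insert 478: h=6, bucket 6 nonempty → append to chain.
Insert 775: h=7, bucket 7 nonempty → append to chain.
Final buckets:
0: 528 -> 416 -> 608 -> 264
1: ∅
2: ∅
3: ∅
4: 996
5: ∅
6: 246 -> 478
7: 823 -> 775

4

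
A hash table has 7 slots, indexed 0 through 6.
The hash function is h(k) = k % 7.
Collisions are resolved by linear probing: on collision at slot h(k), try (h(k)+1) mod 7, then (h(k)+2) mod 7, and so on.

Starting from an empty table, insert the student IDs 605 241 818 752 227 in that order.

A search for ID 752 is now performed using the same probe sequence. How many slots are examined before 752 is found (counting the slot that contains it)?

Insert 605: h=3, slot 3 empty → index 3.
Insert 241: h=3, slot 3 occupied → index 4.
Insert 818: h=6, slot 6 empty → index 6.
Insert 752: h=3, slots 3,4 occupied → index 5.
Insert 227: h=3, slots 3,4,5,6 occupied → index 0.
Table: [227, —, —, 605, 241, 752, 818]
Lookup 752: h=3, probe 3,4,5 → found at 5.

3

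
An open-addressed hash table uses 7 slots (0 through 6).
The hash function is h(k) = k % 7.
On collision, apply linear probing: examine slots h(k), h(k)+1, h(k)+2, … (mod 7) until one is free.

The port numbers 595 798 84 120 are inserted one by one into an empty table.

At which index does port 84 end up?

Insert 595: h=0, slot 0 empty → index 0.
Insert 798: h=0, slot 0 occupied → index 1.
Insert 84: h=0, slots 0,1 occupied → index 2.
Insert 120: h=1, slots 1,2 occupied → index 3.
Table: [595, 798, 84, 120, —, —, —]

2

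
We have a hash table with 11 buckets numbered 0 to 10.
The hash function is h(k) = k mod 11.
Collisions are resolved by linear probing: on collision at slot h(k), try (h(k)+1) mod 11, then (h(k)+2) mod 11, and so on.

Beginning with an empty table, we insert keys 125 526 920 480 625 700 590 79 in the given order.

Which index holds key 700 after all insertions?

125 hashes to 4; slot 4 is free -> place at 4.
526 hashes to 9; slot 9 is free -> place at 9.
920 hashes to 7; slot 7 is free -> place at 7.
480 hashes to 7; 7 taken -> place at 8.
625 hashes to 9; 9 taken -> place at 10.
700 hashes to 7; 7,8,9,10 taken -> place at 0.
590 hashes to 7; 7,8,9,10,0 taken -> place at 1.
79 hashes to 2; slot 2 is free -> place at 2.
Table: [700, 590, 79, ∅, 125, ∅, ∅, 920, 480, 526, 625]

0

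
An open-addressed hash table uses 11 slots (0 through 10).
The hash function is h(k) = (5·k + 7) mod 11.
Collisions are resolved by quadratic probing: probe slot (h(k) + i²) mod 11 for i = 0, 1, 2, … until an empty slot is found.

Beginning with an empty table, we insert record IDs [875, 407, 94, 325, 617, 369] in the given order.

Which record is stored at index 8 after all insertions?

325

875: h=4 -> slot 4
407: h=7 -> slot 7
94: h=4, probe 4,5 -> slot 5
325: h=4, probe 4,5,8 -> slot 8
617: h=1 -> slot 1
369: h=4, probe 4,5,8,2 -> slot 2
Table: [—, 617, 369, —, 875, 94, —, 407, 325, —, —]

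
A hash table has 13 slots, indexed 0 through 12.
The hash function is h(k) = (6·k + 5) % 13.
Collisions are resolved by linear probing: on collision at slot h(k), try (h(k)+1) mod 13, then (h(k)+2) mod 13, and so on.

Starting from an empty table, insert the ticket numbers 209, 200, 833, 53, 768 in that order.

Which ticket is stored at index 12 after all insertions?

833

209 hashes to 11; slot 11 is free => place at 11.
200 hashes to 9; slot 9 is free => place at 9.
833 hashes to 11; 11 taken => place at 12.
53 hashes to 11; 11,12 taken => place at 0.
768 hashes to 11; 11,12,0 taken => place at 1.
Table: [53, 768, —, —, —, —, —, —, —, 200, —, 209, 833]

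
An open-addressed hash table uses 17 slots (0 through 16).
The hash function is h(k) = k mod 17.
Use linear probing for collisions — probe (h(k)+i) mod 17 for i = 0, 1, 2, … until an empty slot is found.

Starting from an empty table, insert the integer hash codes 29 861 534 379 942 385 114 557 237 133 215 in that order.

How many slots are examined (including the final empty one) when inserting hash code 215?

8

29: h=12 → slot 12
861: h=11 → slot 11
534: h=7 → slot 7
379: h=5 → slot 5
942: h=7, probe 7,8 → slot 8
385: h=11, probe 11,12,13 → slot 13
114: h=12, probe 12,13,14 → slot 14
557: h=13, probe 13,14,15 → slot 15
237: h=16 → slot 16
133: h=14, probe 14,15,16,0 → slot 0
215: h=11, probe 11,12,13,14,15,16,0,1 → slot 1
Table: [133, 215, —, —, —, 379, —, 534, 942, —, —, 861, 29, 385, 114, 557, 237]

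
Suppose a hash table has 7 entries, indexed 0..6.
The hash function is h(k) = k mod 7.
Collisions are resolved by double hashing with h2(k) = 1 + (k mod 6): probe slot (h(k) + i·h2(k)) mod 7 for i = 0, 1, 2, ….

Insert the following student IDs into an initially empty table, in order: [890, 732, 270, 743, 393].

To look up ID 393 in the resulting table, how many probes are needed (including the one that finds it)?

Insert 890: h=1, slot 1 empty → index 1.
Insert 732: h=4, slot 4 empty → index 4.
Insert 270: h=4, h2=1, slot 4 occupied → index 5.
Insert 743: h=1, h2=6, slot 1 occupied → index 0.
Insert 393: h=1, h2=4, slots 1,5 occupied → index 2.
Table: [743, 890, 393, ∅, 732, 270, ∅]
Lookup 393: h=1, h2=4, probe 1,5,2 → found at 2.

3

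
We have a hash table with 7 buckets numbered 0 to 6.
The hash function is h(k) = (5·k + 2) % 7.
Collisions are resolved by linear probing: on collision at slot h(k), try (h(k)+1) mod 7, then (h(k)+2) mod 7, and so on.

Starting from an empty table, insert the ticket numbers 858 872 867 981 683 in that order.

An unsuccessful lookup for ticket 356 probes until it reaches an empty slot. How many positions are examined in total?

858 hashes to 1; slot 1 is free → place at 1.
872 hashes to 1; 1 taken → place at 2.
867 hashes to 4; slot 4 is free → place at 4.
981 hashes to 0; slot 0 is free → place at 0.
683 hashes to 1; 1,2 taken → place at 3.
Table: [981, 858, 872, 683, 867, _, _]
Lookup 356: h=4, probe 4,5 → slot 5 empty, not found.

2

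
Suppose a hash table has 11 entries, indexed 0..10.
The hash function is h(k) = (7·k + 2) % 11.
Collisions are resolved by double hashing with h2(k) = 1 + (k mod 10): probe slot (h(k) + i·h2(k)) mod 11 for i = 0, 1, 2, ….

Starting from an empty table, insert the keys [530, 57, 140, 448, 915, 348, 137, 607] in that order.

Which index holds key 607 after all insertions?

10

530 hashes to 5; slot 5 is free → place at 5.
57 hashes to 5, h2=8; 5 taken → place at 2.
140 hashes to 3; slot 3 is free → place at 3.
448 hashes to 3, h2=9; 3 taken → place at 1.
915 hashes to 5, h2=6; 5 taken → place at 0.
348 hashes to 7; slot 7 is free → place at 7.
137 hashes to 4; slot 4 is free → place at 4.
607 hashes to 5, h2=8; 5,2 taken → place at 10.
Table: [915, 448, 57, 140, 137, 530, —, 348, —, —, 607]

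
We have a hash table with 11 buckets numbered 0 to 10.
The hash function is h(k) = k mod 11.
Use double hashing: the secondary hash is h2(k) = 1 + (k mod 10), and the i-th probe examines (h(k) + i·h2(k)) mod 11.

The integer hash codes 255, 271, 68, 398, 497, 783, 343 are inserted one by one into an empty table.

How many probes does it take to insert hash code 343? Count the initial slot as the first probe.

Insert 255: h=2, slot 2 empty => index 2.
Insert 271: h=7, slot 7 empty => index 7.
Insert 68: h=2, h2=9, slot 2 occupied => index 0.
Insert 398: h=2, h2=9, slots 2,0 occupied => index 9.
Insert 497: h=2, h2=8, slot 2 occupied => index 10.
Insert 783: h=2, h2=4, slot 2 occupied => index 6.
Insert 343: h=2, h2=4, slots 2,6,10 occupied => index 3.
Table: [68, -, 255, 343, -, -, 783, 271, -, 398, 497]

4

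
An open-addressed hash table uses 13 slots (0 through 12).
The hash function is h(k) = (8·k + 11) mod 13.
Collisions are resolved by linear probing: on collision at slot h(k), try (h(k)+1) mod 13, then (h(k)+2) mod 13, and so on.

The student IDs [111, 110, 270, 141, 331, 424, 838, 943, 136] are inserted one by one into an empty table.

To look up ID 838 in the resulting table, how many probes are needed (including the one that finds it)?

111 hashes to 2; slot 2 is free -> place at 2.
110 hashes to 7; slot 7 is free -> place at 7.
270 hashes to 0; slot 0 is free -> place at 0.
141 hashes to 8; slot 8 is free -> place at 8.
331 hashes to 7; 7,8 taken -> place at 9.
424 hashes to 10; slot 10 is free -> place at 10.
838 hashes to 7; 7,8,9,10 taken -> place at 11.
943 hashes to 2; 2 taken -> place at 3.
136 hashes to 7; 7,8,9,10,11 taken -> place at 12.
Table: [270, _, 111, 943, _, _, _, 110, 141, 331, 424, 838, 136]
Lookup 838: h=7, probe 7,8,9,10,11 → found at 11.

5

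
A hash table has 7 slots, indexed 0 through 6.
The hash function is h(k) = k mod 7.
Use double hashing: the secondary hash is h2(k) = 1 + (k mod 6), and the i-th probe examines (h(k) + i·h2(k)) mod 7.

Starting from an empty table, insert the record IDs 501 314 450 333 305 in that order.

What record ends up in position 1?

333

501 hashes to 4; slot 4 is free → place at 4.
314 hashes to 6; slot 6 is free → place at 6.
450 hashes to 2; slot 2 is free → place at 2.
333 hashes to 4, h2=4; 4 taken → place at 1.
305 hashes to 4, h2=6; 4 taken → place at 3.
Table: [∅, 333, 450, 305, 501, ∅, 314]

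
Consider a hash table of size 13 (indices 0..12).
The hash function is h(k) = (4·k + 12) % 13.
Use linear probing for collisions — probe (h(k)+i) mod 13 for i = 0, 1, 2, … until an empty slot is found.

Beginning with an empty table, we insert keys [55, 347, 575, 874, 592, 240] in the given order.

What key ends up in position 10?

55 hashes to 11; slot 11 is free => place at 11.
347 hashes to 9; slot 9 is free => place at 9.
575 hashes to 11; 11 taken => place at 12.
874 hashes to 11; 11,12 taken => place at 0.
592 hashes to 1; slot 1 is free => place at 1.
240 hashes to 10; slot 10 is free => place at 10.
Table: [874, 592, _, _, _, _, _, _, _, 347, 240, 55, 575]

240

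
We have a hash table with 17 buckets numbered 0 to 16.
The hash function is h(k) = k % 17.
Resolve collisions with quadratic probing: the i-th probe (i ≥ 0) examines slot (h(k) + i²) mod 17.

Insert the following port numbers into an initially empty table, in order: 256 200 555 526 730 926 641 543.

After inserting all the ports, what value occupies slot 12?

Insert 256: h=1, slot 1 empty => index 1.
Insert 200: h=13, slot 13 empty => index 13.
Insert 555: h=11, slot 11 empty => index 11.
Insert 526: h=16, slot 16 empty => index 16.
Insert 730: h=16, slot 16 occupied => index 0.
Insert 926: h=8, slot 8 empty => index 8.
Insert 641: h=12, slot 12 empty => index 12.
Insert 543: h=16, slots 16,0 occupied => index 3.
Table: [730, 256, _, 543, _, _, _, _, 926, _, _, 555, 641, 200, _, _, 526]

641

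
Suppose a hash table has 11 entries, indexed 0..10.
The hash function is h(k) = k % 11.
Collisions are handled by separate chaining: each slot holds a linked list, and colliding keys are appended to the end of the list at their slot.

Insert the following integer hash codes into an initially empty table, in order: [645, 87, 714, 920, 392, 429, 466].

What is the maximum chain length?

3

Insert 645: h=7, bucket 7 empty → new chain.
Insert 87: h=10, bucket 10 empty → new chain.
Insert 714: h=10, bucket 10 nonempty → append to chain.
Insert 920: h=7, bucket 7 nonempty → append to chain.
Insert 392: h=7, bucket 7 nonempty → append to chain.
Insert 429: h=0, bucket 0 empty → new chain.
Insert 466: h=4, bucket 4 empty → new chain.
Final buckets:
0: 429
1: ∅
2: ∅
3: ∅
4: 466
5: ∅
6: ∅
7: 645 -> 920 -> 392
8: ∅
9: ∅
10: 87 -> 714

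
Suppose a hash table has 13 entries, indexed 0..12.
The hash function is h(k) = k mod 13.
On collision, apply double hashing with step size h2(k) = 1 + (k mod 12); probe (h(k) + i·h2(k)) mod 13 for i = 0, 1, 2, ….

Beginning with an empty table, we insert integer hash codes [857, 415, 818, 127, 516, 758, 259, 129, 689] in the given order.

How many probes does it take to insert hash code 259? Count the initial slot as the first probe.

5

857 hashes to 12; slot 12 is free -> place at 12.
415 hashes to 12, h2=8; 12 taken -> place at 7.
818 hashes to 12, h2=3; 12 taken -> place at 2.
127 hashes to 10; slot 10 is free -> place at 10.
516 hashes to 9; slot 9 is free -> place at 9.
758 hashes to 4; slot 4 is free -> place at 4.
259 hashes to 12, h2=8; 12,7,2,10 taken -> place at 5.
129 hashes to 12, h2=10; 12,9 taken -> place at 6.
689 hashes to 0; slot 0 is free -> place at 0.
Table: [689, —, 818, —, 758, 259, 129, 415, —, 516, 127, —, 857]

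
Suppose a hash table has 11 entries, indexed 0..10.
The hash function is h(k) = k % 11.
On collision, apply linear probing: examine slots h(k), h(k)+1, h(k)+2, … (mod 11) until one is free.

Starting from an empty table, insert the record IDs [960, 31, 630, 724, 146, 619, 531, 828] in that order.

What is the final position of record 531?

Insert 960: h=3, slot 3 empty -> index 3.
Insert 31: h=9, slot 9 empty -> index 9.
Insert 630: h=3, slot 3 occupied -> index 4.
Insert 724: h=9, slot 9 occupied -> index 10.
Insert 146: h=3, slots 3,4 occupied -> index 5.
Insert 619: h=3, slots 3,4,5 occupied -> index 6.
Insert 531: h=3, slots 3,4,5,6 occupied -> index 7.
Insert 828: h=3, slots 3,4,5,6,7 occupied -> index 8.
Table: [—, —, —, 960, 630, 146, 619, 531, 828, 31, 724]

7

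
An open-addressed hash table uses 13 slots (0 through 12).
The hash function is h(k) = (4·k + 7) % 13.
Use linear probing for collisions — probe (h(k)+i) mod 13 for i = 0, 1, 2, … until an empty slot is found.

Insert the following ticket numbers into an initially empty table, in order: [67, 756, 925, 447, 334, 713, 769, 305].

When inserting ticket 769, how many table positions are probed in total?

67: h=2 => slot 2
756: h=2, probe 2,3 => slot 3
925: h=2, probe 2,3,4 => slot 4
447: h=1 => slot 1
334: h=4, probe 4,5 => slot 5
713: h=12 => slot 12
769: h=2, probe 2,3,4,5,6 => slot 6
305: h=5, probe 5,6,7 => slot 7
Table: [∅, 447, 67, 756, 925, 334, 769, 305, ∅, ∅, ∅, ∅, 713]

5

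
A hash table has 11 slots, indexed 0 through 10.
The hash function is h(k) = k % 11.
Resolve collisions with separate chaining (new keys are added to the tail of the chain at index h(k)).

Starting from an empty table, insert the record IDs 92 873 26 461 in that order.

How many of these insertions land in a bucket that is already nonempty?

2

92 -> bucket 4
873 -> bucket 4 (collision)
26 -> bucket 4 (collision)
461 -> bucket 10
Final buckets:
0: _
1: _
2: _
3: _
4: 92 -> 873 -> 26
5: _
6: _
7: _
8: _
9: _
10: 461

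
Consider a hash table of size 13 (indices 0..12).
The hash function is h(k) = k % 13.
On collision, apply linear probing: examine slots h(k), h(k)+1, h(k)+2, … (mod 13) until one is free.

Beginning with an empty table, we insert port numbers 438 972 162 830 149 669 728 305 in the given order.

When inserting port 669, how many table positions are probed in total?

3

438: h=9 → slot 9
972: h=10 → slot 10
162: h=6 → slot 6
830: h=11 → slot 11
149: h=6, probe 6,7 → slot 7
669: h=6, probe 6,7,8 → slot 8
728: h=0 → slot 0
305: h=6, probe 6,7,8,9,10,11,12 → slot 12
Table: [728, _, _, _, _, _, 162, 149, 669, 438, 972, 830, 305]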